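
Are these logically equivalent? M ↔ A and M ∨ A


Expression 1: M ↔ A
Expression 2: M ∨ A
Truth table (M A | Expr1 Expr2):
  T T |   T     T
  T F |   F     T   ← differ
  F T |   F     T   ← differ
  F F |   T     F   ← differ
Counterexample: M=T, A=F gives Expr1 = F but Expr2 = T, so the expressions are NOT logically equivalent.

No


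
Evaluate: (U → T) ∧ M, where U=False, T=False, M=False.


U = False, T = False, M = False
Expression: (U → T) ∧ M
Step 1: U → T = False → False (false only if U=True, T=False) = True
Step 2: (True) ∧ M = True AND False = False

False


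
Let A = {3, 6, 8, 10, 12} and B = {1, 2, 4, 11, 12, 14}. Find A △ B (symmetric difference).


A = {3, 6, 8, 10, 12}
B = {1, 2, 4, 11, 12, 14}
Operation: symmetric difference
In A only: [3, 6, 8, 10], in B only: [1, 2, 4, 11, 14]

{1, 2, 3, 4, 6, 8, 10, 11, 14}


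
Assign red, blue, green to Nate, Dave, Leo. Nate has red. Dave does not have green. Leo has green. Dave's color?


From clues:
  Leo → green
  Nate → red
By elimination, Dave gets the remaining.

blue


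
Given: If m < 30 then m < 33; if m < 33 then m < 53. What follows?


Hypothetical syllogism: P → Q, Q → R ⊢ P → R
Premise 1: m < 30 → m < 33
Premise 2: m < 33 → m < 53
Chain the implications: the middle term (m < 33) links the two.
Conclusion: If m < 30, then m < 53.

If m < 30, then m < 53.


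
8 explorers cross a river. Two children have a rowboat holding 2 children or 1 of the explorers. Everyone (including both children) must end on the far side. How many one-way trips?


Per crossing of one of the explorers: children→, one←, one of the explorers→, one← = 4 trips
8 × 4 = 32, + 1 final children→ = 33
Minimum trips = 33

33


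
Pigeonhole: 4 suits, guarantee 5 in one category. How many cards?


Pigeonhole: to guarantee k in one of n categories, need (k-1)×n + 1.
k = 5, n = 4
Minimum = (5-1) × 4 + 1 = 4 × 4 + 1

17


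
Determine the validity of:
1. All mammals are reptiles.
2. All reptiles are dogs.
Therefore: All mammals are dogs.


Premise 1: All mammals are reptiles.
Premise 2: All reptiles are dogs.
Conclusion: All mammals are dogs.
Barbara syllogism (AAA-1): All A are B, All B are C → All A are C.
Middle term (reptiles) distributed in premise 2.

Valid


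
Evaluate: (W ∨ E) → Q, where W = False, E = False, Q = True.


W = False, E = False, Q = True
Step 1: W ∨ E = False OR False = False
Step 2: (False) → Q: false only when antecedent=True and Q=False.
Result: True

True


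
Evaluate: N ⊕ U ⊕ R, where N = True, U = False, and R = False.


N = True, U = False, R = False
Step 1: N ⊕ U = True XOR False = True
Step 2: True ⊕ R = True XOR False = True
XOR is true when an odd number of operands are true.

True


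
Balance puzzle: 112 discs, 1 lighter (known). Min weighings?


Each weighing has 3 outcomes (left heavy / balance / right heavy), so k weighings distinguish at most 3^k cases; splitting into three near-equal groups achieves this.
Need 3^k ≥ 112: 3^4 = 81 < 112 ≤ 3^5 = 243
k = ⌈log₃(112)⌉ = 5

5


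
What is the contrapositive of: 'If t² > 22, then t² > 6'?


Original: If t² > 22, then t² > 6
Contrapositive: If ¬Q, then ¬P
Negate Q: not (t² > 6)
Negate P: not (t² > 22)

If not (t² > 6), then not (t² > 22).


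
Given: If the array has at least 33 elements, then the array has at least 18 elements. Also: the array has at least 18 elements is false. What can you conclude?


Modus tollens: P → Q, ¬Q ⊢ ¬P
P: the array has at least 33 elements
Q: the array has at least 18 elements
We have P → Q and Q is false.
By modus tollens, P must be false.

It is not the case that the array has at least 33 elements


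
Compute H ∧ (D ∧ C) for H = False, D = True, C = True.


H = False, D = True, C = True
Step 1: D ∧ C = True AND True = True
Step 2: H ∧ True = False AND True = False
AND is true only when ALL operands are true.

False


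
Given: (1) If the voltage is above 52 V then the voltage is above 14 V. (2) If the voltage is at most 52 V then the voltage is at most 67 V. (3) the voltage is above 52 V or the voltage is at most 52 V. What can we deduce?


Constructive dilemma: (P → Q) ∧ (R → S), P ∨ R ⊢ Q ∨ S
Premise 1: the voltage is above 52 V → the voltage is above 14 V
Premise 2: the voltage is at most 52 V → the voltage is at most 67 V
Premise 3: the voltage is above 52 V ∨ the voltage is at most 52 V
Case 1: Assuming the voltage is above 52 V, then by Premise 1, the voltage is above 14 V.
Case 2: Assuming the voltage is at most 52 V, then by Premise 2, the voltage is at most 67 V.
Since one of the voltage is above 52 V or the voltage is at most 52 V must hold, we get the voltage is above 14 V or the voltage is at most 67 V.

The voltage is above 14 V or the voltage is at most 67 V.


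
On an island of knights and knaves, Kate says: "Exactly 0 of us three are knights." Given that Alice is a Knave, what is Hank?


Kate claims exactly 0 knights among Kate, Alice, Hank.
Given: Alice is a Knave.

Case 1: Kate is a Knight (tells truth)
  Then exactly 0 of the three are knights.
  Counting Kate, Alice: 1 knight(s) so far. Need -1 more → impossible.
Case 2: Kate is a Knave (lies)
  Then the count is NOT 0.
  If Hank = Knave, count = 0 = 0 → claim would be true, contradicts lie.
  If Hank = Knight, count = 1 ≠ 0 → lie confirmed ✓

Hank is a Knight.

Knight


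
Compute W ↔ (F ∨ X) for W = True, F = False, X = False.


W = True, F = False, X = False
Step 1: F ∨ X = False OR False = False
Step 2: W ↔ (False): true when both sides have same truth value.
Result: True ↔ False = False

False


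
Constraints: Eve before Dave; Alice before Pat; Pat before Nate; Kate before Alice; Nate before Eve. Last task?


Constraints: Eve before Dave; Alice before Pat; Pat before Nate; Kate before Alice; Nate before Eve
The last task can have nothing scheduled after it, so it must never appear on the left of a 'before'.
Tasks appearing before some other task: Eve, Alice, Pat, Kate, Nate.
The only task not in that list is Dave → it is last.

Dave


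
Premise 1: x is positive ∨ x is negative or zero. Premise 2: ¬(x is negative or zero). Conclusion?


Disjunctive syllogism: P ∨ Q, ¬P ⊢ Q
Disjunction: x is positive ∨ x is negative or zero
We know it is not the case that x is negative or zero.
By disjunctive syllogism, the other disjunct must be true.

x is positive


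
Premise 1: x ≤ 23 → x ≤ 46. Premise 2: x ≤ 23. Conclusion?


Modus ponens: P → Q, P ⊢ Q
P: x ≤ 23
Q: x ≤ 46
We have P → Q and P is true.
By modus ponens, Q must be true.

x ≤ 46


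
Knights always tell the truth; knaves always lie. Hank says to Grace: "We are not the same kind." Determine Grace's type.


Hank says: "We are not the same kind."
Case 1: Hank is a Knight (truth-teller)
  Statement is true → they ARE different → Grace is a Knave
Case 2: Hank is a Knave (liar)
  Statement is false → they are NOT different → Grace is a Knave
In both cases, Grace is a Knave.

Knave


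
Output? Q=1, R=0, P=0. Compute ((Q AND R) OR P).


Q AND R = 1&0 = 0
0 OR 0 = 0

0


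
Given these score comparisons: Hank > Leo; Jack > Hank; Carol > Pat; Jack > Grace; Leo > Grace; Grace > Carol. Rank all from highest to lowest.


Constraints: Hank > Leo; Jack > Hank; Carol > Pat; Jack > Grace; Leo > Grace; Grace > Carol
Method: at each step, the next-highest is the one remaining person who never appears on the smaller side of a constraint between remaining people.
  Step 1: remaining {Jack, Carol, Pat, Grace, Leo, Hank}; on the smaller side: {Carol, Pat, Grace, Leo, Hank} → Jack is next (Jack > Hank; Jack > Grace).
  Step 2: remaining {Carol, Pat, Grace, Leo, Hank}; on the smaller side: {Carol, Pat, Grace, Leo} → Hank is next (Hank > Leo).
  Step 3: remaining {Carol, Pat, Grace, Leo}; on the smaller side: {Carol, Pat, Grace} → Leo is next (Leo > Grace).
  Step 4: remaining {Carol, Pat, Grace}; on the smaller side: {Carol, Pat} → Grace is next (Grace > Carol).
  Step 5: remaining {Carol, Pat}; on the smaller side: {Pat} → Carol is next (Carol > Pat).
  Step 6: only Pat remains → lowest.
Final ranking (highest to lowest):

Jack > Hank > Leo > Grace > Carol > Pat


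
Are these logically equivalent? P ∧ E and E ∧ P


Expression 1: P ∧ E
Expression 2: E ∧ P
Truth table (P E | Expr1 Expr2):
  T T |   T     T
  T F |   F     F
  F T |   F     F
  F F |   F     F
All 4 rows agree, so the expressions are logically equivalent.

Yes


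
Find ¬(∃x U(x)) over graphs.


Original: ∃x U(x)
Rule: ¬∀→∃, ¬∃→∀, negate predicate.
Negation: ∀x ¬U(x)

∀x ¬U(x)


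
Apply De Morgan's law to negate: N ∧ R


De Morgan's law: ¬(P ∧ Q) ≡ ¬P ∨ ¬Q
¬(N ∧ R) = ¬N ∨ ¬R

¬N ∨ ¬R


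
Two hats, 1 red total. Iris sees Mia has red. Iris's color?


Total red = 1, Mia = red
Red accounted for: 1
Remaining for Iris: 0
Iris's hat is blue.

blue


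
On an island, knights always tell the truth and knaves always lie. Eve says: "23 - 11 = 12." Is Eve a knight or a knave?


Statement: "23 - 11 = 12."
Actual: 23 - 11 = 12
Claimed: 12
Statement is TRUE → Eve tells the truth → Knight

Knight


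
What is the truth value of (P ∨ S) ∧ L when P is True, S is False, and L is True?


P = True, S = False, L = True
Step 1: P ∨ S = True OR False = True
Step 2: True ∧ L = True AND True = True
OR is true when at least one operand is true; AND requires both.

True


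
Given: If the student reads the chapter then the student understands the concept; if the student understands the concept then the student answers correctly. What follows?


Hypothetical syllogism: P → Q, Q → R ⊢ P → R
Premise 1: the student reads the chapter → the student understands the concept
Premise 2: the student understands the concept → the student answers correctly
Chain the implications: the middle term (the student understands the concept) links the two.
Conclusion: If the student reads the chapter, then the student answers correctly.

If the student reads the chapter, then the student answers correctly.


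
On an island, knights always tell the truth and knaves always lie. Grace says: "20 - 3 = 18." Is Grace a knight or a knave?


Statement: "20 - 3 = 18."
Actual: 20 - 3 = 17
Claimed: 18
Statement is FALSE → Grace lies → Knave

Knave


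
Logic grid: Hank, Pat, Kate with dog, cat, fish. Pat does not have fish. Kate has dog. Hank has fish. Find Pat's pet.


From clues:
  Kate → dog
  Hank → fish
By elimination, Pat gets the remaining.

cat


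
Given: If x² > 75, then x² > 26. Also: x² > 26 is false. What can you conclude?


Modus tollens: P → Q, ¬Q ⊢ ¬P
P: x² > 75
Q: x² > 26
We have P → Q and Q is false.
By modus tollens, P must be false.

It is not the case that x² > 75


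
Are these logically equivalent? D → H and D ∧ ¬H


Expression 1: D → H
Expression 2: D ∧ ¬H
Truth table (D H | Expr1 Expr2):
  T T |   T     F   ← differ
  T F |   F     T   ← differ
  F T |   T     F   ← differ
  F F |   T     F   ← differ
Counterexample: D=T, H=T gives Expr1 = T but Expr2 = F, so the expressions are NOT logically equivalent.

No


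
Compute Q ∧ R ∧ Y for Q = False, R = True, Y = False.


Q = False, R = True, Y = False
Step 1: Q ∧ R = False AND True = False
Step 2: (False) ∧ Y = (False) AND False = False
AND is true only when ALL operands are true.

False


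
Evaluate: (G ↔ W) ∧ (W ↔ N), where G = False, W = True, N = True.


G = False, W = True, N = True
Step 1: G ↔ W is true when G and W have the same value. Result: False
Step 2: W ↔ N is true when W and N have the same value. Result: True
Step 3: False ∧ True = False

False


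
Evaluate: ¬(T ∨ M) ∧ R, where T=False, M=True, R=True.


T = False, M = True, R = True
Expression: ¬(T ∨ M) ∧ R
Step 1: T ∨ M = False OR True = True
Step 2: ¬(T ∨ M) = NOT True = False
Step 3: (False) ∧ R = False AND True = False

False


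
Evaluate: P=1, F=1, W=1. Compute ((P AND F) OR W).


P AND F = 1&1 = 1
1 OR 1 = 1

1


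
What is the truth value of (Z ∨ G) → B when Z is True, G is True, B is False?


Z = True, G = True, B = False
Step 1: Z ∨ G = True OR True = True
Step 2: (True) → B: false only when antecedent=True and B=False.
Result: False

False


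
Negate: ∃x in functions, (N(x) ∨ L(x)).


Original: ∃x (N(x) ∨ L(x))
Rule: ¬∀→∃, ¬∃→∀, negate predicate.
Negation: ∀x (¬N(x) ∧ ¬L(x))

∀x (¬N(x) ∧ ¬L(x))


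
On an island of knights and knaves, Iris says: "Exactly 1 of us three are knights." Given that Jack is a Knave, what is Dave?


Iris claims exactly 1 knights among Iris, Jack, Dave.
Given: Jack is a Knave.

Case 1: Iris is a Knight (tells truth)
  Then exactly 1 of the three are knights.
  Counting Iris, Jack: 1 knight(s) so far. Need 0 more → Dave = Knave.
Case 2: Iris is a Knave (lies)
  Then the count is NOT 1.
  If Dave = Knight, count = 1 = 1 → claim would be true, contradicts lie.
  If Dave = Knave, count = 0 ≠ 1 → lie confirmed ✓

Dave is a Knave.

Knave


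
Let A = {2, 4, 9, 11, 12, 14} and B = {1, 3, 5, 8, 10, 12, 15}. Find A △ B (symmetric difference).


A = {2, 4, 9, 11, 12, 14}
B = {1, 3, 5, 8, 10, 12, 15}
Operation: symmetric difference
In A only: [2, 4, 9, 11, 14], in B only: [1, 3, 5, 8, 10, 15]

{1, 2, 3, 4, 5, 8, 9, 10, 11, 14, 15}


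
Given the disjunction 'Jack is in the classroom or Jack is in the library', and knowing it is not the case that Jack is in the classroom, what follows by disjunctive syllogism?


Disjunctive syllogism: P ∨ Q, ¬P ⊢ Q
Disjunction: Jack is in the classroom ∨ Jack is in the library
We know it is not the case that Jack is in the classroom.
By disjunctive syllogism, the other disjunct must be true.

Jack is in the library


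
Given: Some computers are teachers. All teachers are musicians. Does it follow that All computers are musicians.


Premise 1: Some computers are teachers.
Premise 2: All teachers are musicians.
Conclusion: All computers are musicians.
Fallacy: illicit minor. The minor term (computers) is distributed in the conclusion ('All computers ...') but undistributed in its premise ('Some computers are teachers' doesn't cover all computers).
Only 'Some computers are musicians' follows, not 'All'.

Invalid


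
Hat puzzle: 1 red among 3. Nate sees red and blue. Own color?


Total red = 1, seen red = 1
Own red = 1 - 1 = 0
Nate's hat is blue.

blue


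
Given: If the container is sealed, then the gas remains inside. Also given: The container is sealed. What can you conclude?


Modus ponens: P → Q, P ⊢ Q
P: the container is sealed
Q: the gas remains inside
We have P → Q and P is true.
By modus ponens, Q must be true.

The gas remains inside


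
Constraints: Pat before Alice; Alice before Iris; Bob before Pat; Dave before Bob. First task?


Constraints: Pat before Alice; Alice before Iris; Bob before Pat; Dave before Bob
The first task can have nothing scheduled before it, so it must never appear on the right of a 'before'.
Tasks appearing after some 'before': Alice, Iris, Pat, Bob.
The only task not in that list is Dave → it is first.

Dave


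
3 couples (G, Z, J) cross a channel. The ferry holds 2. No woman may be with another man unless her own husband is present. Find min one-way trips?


Label couples G, Z, J (H = husband, W = wife).
Counting alone: 6 people, the ferry carries 2 and someone must bring it back, so each round trip nets at most +1 on the far side until the last crossing → at least 9 trips. The jealousy constraint makes 9 impossible; the shortest valid schedule has 11:
1. WG+WZ →  (far: WG,WZ; near: HG,HZ,HJ,WJ)
2. WG ←       (far: WZ; near: HG,HZ,HJ,WG,WJ)
3. WG+WJ →  (far: WG,WZ,WJ; near: HG,HZ,HJ)
4. WG ←       (far: WZ,WJ; near: HG,HZ,HJ,WG)
5. HZ+HJ →  (far: HZ,WZ,HJ,WJ; near: HG,WG)
6. HZ+WZ ←  (far: HJ,WJ; near: HG,WG,HZ,WZ)
7. HG+HZ →  (far: HG,HZ,HJ,WJ; near: WG,WZ)
8. WJ ←       (far: HG,HZ,HJ; near: WG,WZ,WJ)
9. WG+WZ →  (far: HG,WG,HZ,WZ,HJ; near: WJ)
10. HJ ←      (far: HG,WG,HZ,WZ; near: HJ,WJ)
11. HJ+WJ → (far: all six; near: empty)
In every state each wife is either with her husband or with no other man.
Minimum trips = 11

11


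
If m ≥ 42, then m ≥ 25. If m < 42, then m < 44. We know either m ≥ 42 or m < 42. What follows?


Constructive dilemma: (P → Q) ∧ (R → S), P ∨ R ⊢ Q ∨ S
Premise 1: m ≥ 42 → m ≥ 25
Premise 2: m < 42 → m < 44
Premise 3: m ≥ 42 ∨ m < 42
Case 1: Assuming m ≥ 42, then by Premise 1, m ≥ 25.
Case 2: Assuming m < 42, then by Premise 2, m < 44.
Since one of m ≥ 42 or m < 42 must hold, we get m ≥ 25 or m < 44.

m ≥ 25 or m < 44.


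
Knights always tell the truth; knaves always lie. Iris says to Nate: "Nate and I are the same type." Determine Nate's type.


Iris says: "Nate and I are the same type."
Case 1: Iris is a Knight (truth-teller)
  Statement is true → they ARE the same → Nate is also a Knight
Case 2: Iris is a Knave (liar)
  Statement is false → they are NOT the same → Nate is a Knight
In both cases, Nate is a Knight.

Knight


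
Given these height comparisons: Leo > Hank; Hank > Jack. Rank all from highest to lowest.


Constraints: Leo > Hank; Hank > Jack
Method: at each step, the next-highest is the one remaining person who never appears on the smaller side of a constraint between remaining people.
  Step 1: remaining {Leo, Jack, Hank}; on the smaller side: {Jack, Hank} → Leo is next (Leo > Hank).
  Step 2: remaining {Jack, Hank}; on the smaller side: {Jack} → Hank is next (Hank > Jack).
  Step 3: only Jack remains → lowest.
Final ranking (highest to lowest):

Leo > Hank > Jack


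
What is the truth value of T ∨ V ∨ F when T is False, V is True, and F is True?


T = False, V = True, F = True
Step 1: T ∨ V = False OR True = True
Step 2: True ∨ F = True OR True = True
OR is true when at least one operand is true.

True


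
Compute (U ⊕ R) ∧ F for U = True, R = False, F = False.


U = True, R = False, F = False
Step 1: U ⊕ R = True XOR False = True
Step 2: True ∧ F = True AND False = False
XOR true when exactly one of U,R is true; then AND with F.

False


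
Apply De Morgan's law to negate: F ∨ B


De Morgan's law: ¬(P ∨ Q) ≡ ¬P ∧ ¬Q
¬(F ∨ B) = ¬F ∧ ¬B

¬F ∧ ¬B


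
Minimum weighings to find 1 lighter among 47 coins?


Each weighing has 3 outcomes (left heavy / balance / right heavy), so k weighings distinguish at most 3^k cases; splitting into three near-equal groups achieves this.
Need 3^k ≥ 47: 3^3 = 27 < 47 ≤ 3^4 = 81
k = ⌈log₃(47)⌉ = 4

4


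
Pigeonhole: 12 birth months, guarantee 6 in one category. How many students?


Pigeonhole: to guarantee k in one of n categories, need (k-1)×n + 1.
k = 6, n = 12
Minimum = (6-1) × 12 + 1 = 5 × 12 + 1

61


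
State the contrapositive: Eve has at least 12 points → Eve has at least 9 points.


Original: If Eve has at least 12 points, then Eve has at least 9 points
Contrapositive: If ¬Q, then ¬P
Negate Q: not (Eve has at least 9 points)
Negate P: not (Eve has at least 12 points)

If not (Eve has at least 9 points), then not (Eve has at least 12 points).


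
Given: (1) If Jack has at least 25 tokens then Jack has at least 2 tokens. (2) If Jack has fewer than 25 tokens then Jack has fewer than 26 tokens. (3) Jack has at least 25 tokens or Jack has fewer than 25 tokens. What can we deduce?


Constructive dilemma: (P → Q) ∧ (R → S), P ∨ R ⊢ Q ∨ S
Premise 1: Jack has at least 25 tokens → Jack has at least 2 tokens
Premise 2: Jack has fewer than 25 tokens → Jack has fewer than 26 tokens
Premise 3: Jack has at least 25 tokens ∨ Jack has fewer than 25 tokens
Case 1: Assuming Jack has at least 25 tokens, then by Premise 1, Jack has at least 2 tokens.
Case 2: Assuming Jack has fewer than 25 tokens, then by Premise 2, Jack has fewer than 26 tokens.
Since one of Jack has at least 25 tokens or Jack has fewer than 25 tokens must hold, we get Jack has at least 2 tokens or Jack has fewer than 26 tokens.

Jack has at least 2 tokens or Jack has fewer than 26 tokens.


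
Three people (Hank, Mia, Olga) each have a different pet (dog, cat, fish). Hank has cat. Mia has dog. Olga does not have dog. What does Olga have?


From clues:
  Hank → cat
  Mia → dog
By elimination, Olga gets the remaining.

fish


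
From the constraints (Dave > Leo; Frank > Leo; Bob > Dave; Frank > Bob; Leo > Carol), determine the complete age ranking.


Constraints: Dave > Leo; Frank > Leo; Bob > Dave; Frank > Bob; Leo > Carol
Method: at each step, the next-highest is the one remaining person who never appears on the smaller side of a constraint between remaining people.
  Step 1: remaining {Frank, Dave, Bob, Leo, Carol}; on the smaller side: {Dave, Bob, Leo, Carol} → Frank is next (Frank > Leo; Frank > Bob).
  Step 2: remaining {Dave, Bob, Leo, Carol}; on the smaller side: {Dave, Leo, Carol} → Bob is next (Bob > Dave).
  Step 3: remaining {Dave, Leo, Carol}; on the smaller side: {Leo, Carol} → Dave is next (Dave > Leo).
  Step 4: remaining {Leo, Carol}; on the smaller side: {Carol} → Leo is next (Leo > Carol).
  Step 5: only Carol remains → lowest.
Final ranking (highest to lowest):

Frank > Bob > Dave > Leo > Carol


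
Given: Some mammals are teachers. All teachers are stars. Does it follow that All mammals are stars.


Premise 1: Some mammals are teachers.
Premise 2: All teachers are stars.
Conclusion: All mammals are stars.
Fallacy: illicit minor. The minor term (mammals) is distributed in the conclusion ('All mammals ...') but undistributed in its premise ('Some mammals are teachers' doesn't cover all mammals).
Only 'Some mammals are stars' follows, not 'All'.

Invalid


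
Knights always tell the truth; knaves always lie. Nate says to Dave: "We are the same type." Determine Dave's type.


Nate says: "We are the same type."
Case 1: Nate is a Knight (truth-teller)
  Statement is true → they ARE the same → Dave is also a Knight
Case 2: Nate is a Knave (liar)
  Statement is false → they are NOT the same → Dave is a Knight
In both cases, Dave is a Knight.

Knight


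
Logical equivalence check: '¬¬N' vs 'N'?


Expression 1: ¬¬N
Expression 2: N
Truth table (N | Expr1 Expr2):
  T |   T     T
  F |   F     F
All 2 rows agree, so the expressions are logically equivalent.

Yes


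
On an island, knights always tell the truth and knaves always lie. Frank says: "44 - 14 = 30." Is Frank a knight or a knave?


Statement: "44 - 14 = 30."
Actual: 44 - 14 = 30
Claimed: 30
Statement is TRUE → Frank tells the truth → Knight

Knight


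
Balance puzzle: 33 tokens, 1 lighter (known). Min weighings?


Each weighing has 3 outcomes (left heavy / balance / right heavy), so k weighings distinguish at most 3^k cases; splitting into three near-equal groups achieves this.
Need 3^k ≥ 33: 3^3 = 27 < 33 ≤ 3^4 = 81
k = ⌈log₃(33)⌉ = 4

4


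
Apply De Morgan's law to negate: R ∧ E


De Morgan's law: ¬(P ∧ Q) ≡ ¬P ∨ ¬Q
¬(R ∧ E) = ¬R ∨ ¬E

¬R ∨ ¬E


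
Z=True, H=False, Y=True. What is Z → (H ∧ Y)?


Z = True, H = False, Y = True
Expression: Z → (H ∧ Y)
Step 1: H ∧ Y = False AND True = False
Step 2: Z → (False) = True → False = False

False


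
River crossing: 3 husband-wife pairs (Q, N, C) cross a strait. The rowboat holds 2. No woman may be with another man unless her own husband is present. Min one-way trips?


Label couples Q, N, C (H = husband, W = wife).
Counting alone: 6 people, the rowboat carries 2 and someone must bring it back, so each round trip nets at most +1 on the far side until the last crossing → at least 9 trips. The jealousy constraint makes 9 impossible; the shortest valid schedule has 11:
1. WQ+WN →  (far: WQ,WN; near: HQ,HN,HC,WC)
2. WQ ←       (far: WN; near: HQ,HN,HC,WQ,WC)
3. WQ+WC →  (far: WQ,WN,WC; near: HQ,HN,HC)
4. WQ ←       (far: WN,WC; near: HQ,HN,HC,WQ)
5. HN+HC →  (far: HN,WN,HC,WC; near: HQ,WQ)
6. HN+WN ←  (far: HC,WC; near: HQ,WQ,HN,WN)
7. HQ+HN →  (far: HQ,HN,HC,WC; near: WQ,WN)
8. WC ←       (far: HQ,HN,HC; near: WQ,WN,WC)
9. WQ+WN →  (far: HQ,WQ,HN,WN,HC; near: WC)
10. HC ←      (far: HQ,WQ,HN,WN; near: HC,WC)
11. HC+WC → (far: all six; near: empty)
In every state each wife is either with her husband or with no other man.
Minimum trips = 11

11


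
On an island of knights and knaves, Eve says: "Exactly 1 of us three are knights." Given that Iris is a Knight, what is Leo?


Eve claims exactly 1 knights among Eve, Iris, Leo.
Given: Iris is a Knight.

Case 1: Eve is a Knight (tells truth)
  Then exactly 1 of the three are knights.
  Counting Eve, Iris: 2 knight(s) so far. Need -1 more → impossible.
Case 2: Eve is a Knave (lies)
  Then the count is NOT 1.
  If Leo = Knave, count = 1 = 1 → claim would be true, contradicts lie.
  If Leo = Knight, count = 2 ≠ 1 → lie confirmed ✓

Leo is a Knight.

Knight


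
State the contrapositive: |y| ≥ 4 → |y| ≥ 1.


Original: If |y| ≥ 4, then |y| ≥ 1
Contrapositive: If ¬Q, then ¬P
Negate Q: not (|y| ≥ 1)
Negate P: not (|y| ≥ 4)

If not (|y| ≥ 1), then not (|y| ≥ 4).


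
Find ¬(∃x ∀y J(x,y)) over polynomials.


Original: ∃x ∀y J(x,y)
Rule: ¬∀→∃, ¬∃→∀, negate predicate.
Negation: ∀x ∃y ¬J(x,y)

∀x ∃y ¬J(x,y)


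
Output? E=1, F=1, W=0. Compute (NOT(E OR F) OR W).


E OR F = 1
NOT(1) = 0
0 OR 0 = 0

0


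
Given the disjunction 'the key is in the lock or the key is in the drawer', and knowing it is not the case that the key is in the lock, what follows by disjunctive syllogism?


Disjunctive syllogism: P ∨ Q, ¬P ⊢ Q
Disjunction: the key is in the lock ∨ the key is in the drawer
We know it is not the case that the key is in the lock.
By disjunctive syllogism, the other disjunct must be true.

The key is in the drawer


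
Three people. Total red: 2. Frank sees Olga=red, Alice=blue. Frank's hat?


Total red = 2, seen red = 1
Own red = 2 - 1 = 1
Frank's hat is red.

red


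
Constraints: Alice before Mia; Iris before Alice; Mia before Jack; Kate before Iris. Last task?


Constraints: Alice before Mia; Iris before Alice; Mia before Jack; Kate before Iris
The last task can have nothing scheduled after it, so it must never appear on the left of a 'before'.
Tasks appearing before some other task: Alice, Iris, Mia, Kate.
The only task not in that list is Jack → it is last.

Jack


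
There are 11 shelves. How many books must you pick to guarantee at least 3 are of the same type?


Pigeonhole: to guarantee k in one of n categories, need (k-1)×n + 1.
k = 3, n = 11
Minimum = (3-1) × 11 + 1 = 2 × 11 + 1

23


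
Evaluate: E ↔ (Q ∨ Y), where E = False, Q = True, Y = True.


E = False, Q = True, Y = True
Step 1: Q ∨ Y = True OR True = True
Step 2: E ↔ (True): true when both sides have same truth value.
Result: False ↔ True = False

False


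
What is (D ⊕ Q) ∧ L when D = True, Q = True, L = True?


D = True, Q = True, L = True
Step 1: D ⊕ Q = True XOR True = False
Step 2: False ∧ L = False AND True = False
XOR true when exactly one of D,Q is true; then AND with L.

False


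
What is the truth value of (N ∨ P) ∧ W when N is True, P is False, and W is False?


N = True, P = False, W = False
Step 1: N ∨ P = True OR False = True
Step 2: True ∧ W = True AND False = False
OR is true when at least one operand is true; AND requires both.

False


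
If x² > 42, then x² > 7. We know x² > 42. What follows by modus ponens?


Modus ponens: P → Q, P ⊢ Q
P: x² > 42
Q: x² > 7
We have P → Q and P is true.
By modus ponens, Q must be true.

x² > 7


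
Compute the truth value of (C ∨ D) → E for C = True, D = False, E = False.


C = True, D = False, E = False
Step 1: C ∨ D = True OR False = True
Step 2: (True) → E: false only when antecedent=True and E=False.
Result: False

False


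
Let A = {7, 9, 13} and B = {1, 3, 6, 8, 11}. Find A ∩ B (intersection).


A = {7, 9, 13}
B = {1, 3, 6, 8, 11}
Operation: intersection
Elements in both: none

∅


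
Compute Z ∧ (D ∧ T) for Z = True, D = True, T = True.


Z = True, D = True, T = True
Step 1: D ∧ T = True AND True = True
Step 2: Z ∧ True = True AND True = True
AND is true only when ALL operands are true.

True


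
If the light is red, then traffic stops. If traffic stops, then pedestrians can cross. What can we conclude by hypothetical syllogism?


Hypothetical syllogism: P → Q, Q → R ⊢ P → R
Premise 1: the light is red → traffic stops
Premise 2: traffic stops → pedestrians can cross
Chain the implications: the middle term (traffic stops) links the two.
Conclusion: If the light is red, then pedestrians can cross.

If the light is red, then pedestrians can cross.


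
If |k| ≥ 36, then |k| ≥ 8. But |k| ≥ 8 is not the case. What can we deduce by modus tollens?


Modus tollens: P → Q, ¬Q ⊢ ¬P
P: |k| ≥ 36
Q: |k| ≥ 8
We have P → Q and Q is false.
By modus tollens, P must be false.

It is not the case that |k| ≥ 36


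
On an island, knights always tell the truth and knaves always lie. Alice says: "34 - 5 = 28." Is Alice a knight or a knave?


Statement: "34 - 5 = 28."
Actual: 34 - 5 = 29
Claimed: 28
Statement is FALSE → Alice lies → Knave

Knave


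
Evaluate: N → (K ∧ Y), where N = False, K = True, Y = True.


N = False, K = True, Y = True
Step 1: K ∧ Y = True AND True = True
Step 2: N → (True): false only when N=True and consequent=False.
Result: True

True


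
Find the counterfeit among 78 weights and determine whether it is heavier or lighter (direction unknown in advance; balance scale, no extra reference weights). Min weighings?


Let n = 78. 156 possibilities (n weights × lighter/heavier); each weighing has 3 outcomes.
Bound for k weighings: say the first weighing puts j weights on each pan. If it tips, the 2j weighed weights remain suspects (each with a known direction) and k-1 weighings give 3^(k-1) outcomes; 3^(k-1) is odd, so 2j ≤ 3^(k-1) - 1. If it balances, the n - 2j unweighed weights remain with direction unknown: 2(n - 2j) ≤ 3^(k-1) - 1 by the same parity argument. Adding, n ≤ (3^(k-1) - 1) + (3^(k-1) - 1)/2 = (3^k - 3)/2, and the classical three-group strategy achieves this (3 weights in 2 weighings, 12 in 3, 39 in 4, 120 in 5).
So we need the smallest k with (3^k - 3)/2 ≥ 78.
k = 4: (3^4 - 3)/2 = 39 < 78 ✗
k = 5: (3^5 - 3)/2 = 120 ≥ 78 ✓

5


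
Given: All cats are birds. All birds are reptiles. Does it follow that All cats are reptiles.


Premise 1: All cats are birds.
Premise 2: All birds are reptiles.
Conclusion: All cats are reptiles.
Barbara syllogism (AAA-1): All A are B, All B are C → All A are C.
Middle term (birds) distributed in premise 2.

Valid


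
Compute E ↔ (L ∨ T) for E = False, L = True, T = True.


E = False, L = True, T = True
Step 1: L ∨ T = True OR True = True
Step 2: E ↔ (True): true when both sides have same truth value.
Result: False ↔ True = False

False


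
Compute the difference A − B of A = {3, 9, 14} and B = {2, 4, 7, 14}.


A = {3, 9, 14}
B = {2, 4, 7, 14}
Operation: difference A − B
In A but not B: 3, 9

{3, 9}


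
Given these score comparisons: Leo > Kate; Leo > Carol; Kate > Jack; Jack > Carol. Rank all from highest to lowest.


Constraints: Leo > Kate; Leo > Carol; Kate > Jack; Jack > Carol
Method: at each step, the next-highest is the one remaining person who never appears on the smaller side of a constraint between remaining people.
  Step 1: remaining {Kate, Leo, Jack, Carol}; on the smaller side: {Kate, Jack, Carol} → Leo is next (Leo > Kate; Leo > Carol).
  Step 2: remaining {Kate, Jack, Carol}; on the smaller side: {Jack, Carol} → Kate is next (Kate > Jack).
  Step 3: remaining {Jack, Carol}; on the smaller side: {Carol} → Jack is next (Jack > Carol).
  Step 4: only Carol remains → lowest.
Final ranking (highest to lowest):

Leo > Kate > Jack > Carol


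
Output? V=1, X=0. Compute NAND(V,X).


V AND X = 0
NOT(0) = 1

1


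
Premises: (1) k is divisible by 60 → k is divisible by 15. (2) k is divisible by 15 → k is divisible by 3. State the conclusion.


Hypothetical syllogism: P → Q, Q → R ⊢ P → R
Premise 1: k is divisible by 60 → k is divisible by 15
Premise 2: k is divisible by 15 → k is divisible by 3
Chain the implications: the middle term (k is divisible by 15) links the two.
Conclusion: If k is divisible by 60, then k is divisible by 3.

If k is divisible by 60, then k is divisible by 3.


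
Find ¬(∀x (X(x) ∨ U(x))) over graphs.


Original: ∀x (X(x) ∨ U(x))
Rule: ¬∀→∃, ¬∃→∀, negate predicate.
Negation: ∃x (¬X(x) ∧ ¬U(x))

∃x (¬X(x) ∧ ¬U(x))


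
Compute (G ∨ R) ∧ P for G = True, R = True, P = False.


G = True, R = True, P = False
Step 1: G ∨ R = True OR True = True
Step 2: True ∧ P = True AND False = False
OR is true when at least one operand is true; AND requires both.

False


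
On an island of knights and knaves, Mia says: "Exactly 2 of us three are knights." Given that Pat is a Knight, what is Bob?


Mia claims exactly 2 knights among Mia, Pat, Bob.
Given: Pat is a Knight.

Case 1: Mia is a Knight (tells truth)
  Then exactly 2 of the three are knights.
  Counting Mia, Pat: 2 knight(s) so far. Need 0 more → Bob = Knave.
Case 2: Mia is a Knave (lies)
  Then the count is NOT 2.
  If Bob = Knight, count = 2 = 2 → claim would be true, contradicts lie.
  If Bob = Knave, count = 1 ≠ 2 → lie confirmed ✓

Bob is a Knave.

Knave


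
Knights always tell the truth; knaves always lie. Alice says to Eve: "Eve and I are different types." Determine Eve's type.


Alice says: "Eve and I are different types."
Case 1: Alice is a Knight (truth-teller)
  Statement is true → they ARE different → Eve is a Knave
Case 2: Alice is a Knave (liar)
  Statement is false → they are NOT different → Eve is a Knave
In both cases, Eve is a Knave.

Knave


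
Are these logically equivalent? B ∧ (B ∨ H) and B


Expression 1: B ∧ (B ∨ H)
Expression 2: B
Truth table (B H | Expr1 Expr2):
  T T |   T     T
  T F |   T     T
  F T |   F     F
  F F |   F     F
All 4 rows agree, so the expressions are logically equivalent.

Yes


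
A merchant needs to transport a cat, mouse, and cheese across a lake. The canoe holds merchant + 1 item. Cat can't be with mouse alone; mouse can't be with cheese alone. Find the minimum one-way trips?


1. merchant+mouse → 2. merchant ← 3. merchant+cat → 4. merchant+mouse ← 5. merchant+cheese → 6. merchant ← 7. merchant+mouse →
Minimum trips = 7

7


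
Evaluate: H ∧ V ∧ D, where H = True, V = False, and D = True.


H = True, V = False, D = True
Step 1: H ∧ V = True AND False = False
Step 2: (False) ∧ D = (False) AND True = False
AND is true only when ALL operands are true.

False


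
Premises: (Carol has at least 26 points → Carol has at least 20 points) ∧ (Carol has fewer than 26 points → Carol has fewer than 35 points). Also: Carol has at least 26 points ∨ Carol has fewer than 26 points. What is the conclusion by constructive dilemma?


Constructive dilemma: (P → Q) ∧ (R → S), P ∨ R ⊢ Q ∨ S
Premise 1: Carol has at least 26 points → Carol has at least 20 points
Premise 2: Carol has fewer than 26 points → Carol has fewer than 35 points
Premise 3: Carol has at least 26 points ∨ Carol has fewer than 26 points
Case 1: Assuming Carol has at least 26 points, then by Premise 1, Carol has at least 20 points.
Case 2: Assuming Carol has fewer than 26 points, then by Premise 2, Carol has fewer than 35 points.
Since one of Carol has at least 26 points or Carol has fewer than 26 points must hold, we get Carol has at least 20 points or Carol has fewer than 35 points.

Carol has at least 20 points or Carol has fewer than 35 points.


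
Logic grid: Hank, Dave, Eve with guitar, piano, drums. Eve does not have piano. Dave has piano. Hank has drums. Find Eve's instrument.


From clues:
  Dave → piano
  Hank → drums
By elimination, Eve gets the remaining.

guitar


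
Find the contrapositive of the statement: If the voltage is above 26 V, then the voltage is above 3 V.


Original: If the voltage is above 26 V, then the voltage is above 3 V
Contrapositive: If ¬Q, then ¬P
Negate Q: not (the voltage is above 3 V)
Negate P: not (the voltage is above 26 V)

If not (the voltage is above 3 V), then not (the voltage is above 26 V).


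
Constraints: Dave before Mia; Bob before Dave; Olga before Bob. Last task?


Constraints: Dave before Mia; Bob before Dave; Olga before Bob
The last task can have nothing scheduled after it, so it must never appear on the left of a 'before'.
Tasks appearing before some other task: Dave, Bob, Olga.
The only task not in that list is Mia → it is last.

Mia


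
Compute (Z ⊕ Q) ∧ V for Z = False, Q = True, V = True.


Z = False, Q = True, V = True
Step 1: Z ⊕ Q = False XOR True = True
Step 2: True ∧ V = True AND True = True
XOR true when exactly one of Z,Q is true; then AND with V.

True


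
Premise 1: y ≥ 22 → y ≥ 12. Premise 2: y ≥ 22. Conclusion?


Modus ponens: P → Q, P ⊢ Q
P: y ≥ 22
Q: y ≥ 12
We have P → Q and P is true.
By modus ponens, Q must be true.

y ≥ 12


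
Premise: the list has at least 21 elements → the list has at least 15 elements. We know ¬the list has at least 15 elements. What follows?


Modus tollens: P → Q, ¬Q ⊢ ¬P
P: the list has at least 21 elements
Q: the list has at least 15 elements
We have P → Q and Q is false.
By modus tollens, P must be false.

It is not the case that the list has at least 21 elements


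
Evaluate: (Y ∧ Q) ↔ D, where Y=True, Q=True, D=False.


Y = True, Q = True, D = False
Expression: (Y ∧ Q) ↔ D
Step 1: Y ∧ Q = True AND True = True
Step 2: (True) ↔ D = (True iff False) = False

False


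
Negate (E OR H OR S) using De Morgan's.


De Morgan's law: ¬(P ∨ Q ∨ R) ≡ ¬P ∧ ¬Q ∧ ¬R
¬(E ∨ H ∨ S) = ¬E ∧ ¬H ∧ ¬S

¬E ∧ ¬H ∧ ¬S


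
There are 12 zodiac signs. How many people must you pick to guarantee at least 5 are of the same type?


Pigeonhole: to guarantee k in one of n categories, need (k-1)×n + 1.
k = 5, n = 12
Minimum = (5-1) × 12 + 1 = 4 × 12 + 1

49


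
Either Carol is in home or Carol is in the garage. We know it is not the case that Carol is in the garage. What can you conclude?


Disjunctive syllogism: P ∨ Q, ¬P ⊢ Q
Disjunction: Carol is in home ∨ Carol is in the garage
We know it is not the case that Carol is in the garage.
By disjunctive syllogism, the other disjunct must be true.

Carol is in home


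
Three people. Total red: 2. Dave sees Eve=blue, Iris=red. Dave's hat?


Total red = 2, seen red = 1
Own red = 2 - 1 = 1
Dave's hat is red.

red


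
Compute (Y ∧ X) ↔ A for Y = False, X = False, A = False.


Y = False, X = False, A = False
Step 1: Y ∧ X = False AND False = False
Step 2: (False) ↔ A: true when both sides have same truth value.
Result: False ↔ False = True

True


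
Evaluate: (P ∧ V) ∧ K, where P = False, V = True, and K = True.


P = False, V = True, K = True
Step 1: P ∧ V = False AND True = False
Step 2: False ∧ K = False AND True = False
AND is true only when ALL operands are true.

False


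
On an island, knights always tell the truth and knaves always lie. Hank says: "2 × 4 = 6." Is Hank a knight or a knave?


Statement: "2 × 4 = 6."
Actual: 2 × 4 = 8
Claimed: 6
Statement is FALSE → Hank lies → Knave

Knave
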